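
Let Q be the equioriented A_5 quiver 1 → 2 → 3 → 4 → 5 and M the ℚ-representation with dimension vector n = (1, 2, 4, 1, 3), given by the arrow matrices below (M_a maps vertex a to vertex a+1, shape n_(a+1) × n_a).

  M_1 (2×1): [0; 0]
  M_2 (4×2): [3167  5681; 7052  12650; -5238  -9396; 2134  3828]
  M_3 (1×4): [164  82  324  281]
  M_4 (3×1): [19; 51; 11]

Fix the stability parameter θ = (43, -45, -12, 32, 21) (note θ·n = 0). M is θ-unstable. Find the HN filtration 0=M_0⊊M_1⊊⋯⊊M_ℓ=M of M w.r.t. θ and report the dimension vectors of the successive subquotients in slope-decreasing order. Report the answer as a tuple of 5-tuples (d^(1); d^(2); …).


Via rank(M_{q-1}∘⋯∘M_p): M ≅ I[1,1], I[2,3], I[2,5], I[3,3]^2, I[5,5]^2.
μ_θ-semistable layers: μ^(1)=43; μ^(2)=53/2; μ^(3)=21; μ^(4)=-12; μ^(5)=-45

((1, 0, 0, 0, 0); (0, 0, 0, 1, 1); (0, 0, 0, 0, 2); (0, 0, 4, 0, 0); (0, 2, 0, 0, 0))


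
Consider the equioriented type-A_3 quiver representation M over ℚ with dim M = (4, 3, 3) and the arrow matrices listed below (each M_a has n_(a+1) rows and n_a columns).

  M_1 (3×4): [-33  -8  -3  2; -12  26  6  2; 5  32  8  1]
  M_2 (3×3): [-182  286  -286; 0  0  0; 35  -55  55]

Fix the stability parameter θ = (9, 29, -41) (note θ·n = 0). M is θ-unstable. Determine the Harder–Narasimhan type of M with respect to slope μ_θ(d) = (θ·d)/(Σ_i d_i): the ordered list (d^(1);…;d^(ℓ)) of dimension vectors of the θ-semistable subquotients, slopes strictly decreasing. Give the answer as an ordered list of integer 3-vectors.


Barcode: M ≅ I[1,1], I[1,2]^2, I[1,3], I[3,3]^2. HN layers by μ_θ (4 steps, strictly decreasing):
  μ^(1)=29; μ^(2)=9; μ^(3)=-1; μ^(4)=-41

((0, 2, 0); (3, 0, 0); (1, 1, 1); (0, 0, 2))


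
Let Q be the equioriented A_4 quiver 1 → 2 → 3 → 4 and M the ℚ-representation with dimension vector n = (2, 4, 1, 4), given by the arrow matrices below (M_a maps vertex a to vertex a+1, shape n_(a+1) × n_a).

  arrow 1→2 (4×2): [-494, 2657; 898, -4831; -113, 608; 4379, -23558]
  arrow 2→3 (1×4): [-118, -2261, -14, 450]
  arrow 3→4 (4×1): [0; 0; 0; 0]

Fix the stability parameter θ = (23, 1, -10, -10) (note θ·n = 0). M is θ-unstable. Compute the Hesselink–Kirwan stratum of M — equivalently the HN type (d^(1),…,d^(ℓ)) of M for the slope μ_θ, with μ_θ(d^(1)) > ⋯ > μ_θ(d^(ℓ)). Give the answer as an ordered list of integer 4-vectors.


Via rank(M_{q-1}∘⋯∘M_p): M ≅ I[1,2], I[1,3], I[2,2]^2, I[4,4]^4.
μ_θ-semistable layers: μ^(1)=12; μ^(2)=14/3; μ^(3)=1; μ^(4)=-10

((1, 1, 0, 0); (1, 1, 1, 0); (0, 2, 0, 0); (0, 0, 0, 4))


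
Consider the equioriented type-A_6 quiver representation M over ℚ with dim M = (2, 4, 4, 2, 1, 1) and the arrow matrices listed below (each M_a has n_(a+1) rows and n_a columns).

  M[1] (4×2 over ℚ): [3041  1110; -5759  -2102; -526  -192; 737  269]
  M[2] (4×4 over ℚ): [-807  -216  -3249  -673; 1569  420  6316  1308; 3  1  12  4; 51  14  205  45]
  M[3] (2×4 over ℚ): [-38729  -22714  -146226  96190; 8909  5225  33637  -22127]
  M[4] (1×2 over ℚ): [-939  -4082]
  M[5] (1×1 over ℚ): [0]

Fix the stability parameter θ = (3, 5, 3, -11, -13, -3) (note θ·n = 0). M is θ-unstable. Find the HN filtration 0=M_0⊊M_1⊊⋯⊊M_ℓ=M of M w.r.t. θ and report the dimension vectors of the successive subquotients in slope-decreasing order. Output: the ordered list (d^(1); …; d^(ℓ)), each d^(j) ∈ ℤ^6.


Barcode: M ≅ I[1,4], I[1,5], I[2,2], I[2,3], I[3,3], I[6,6]. HN layers by μ_θ (6 steps, strictly decreasing):
  μ^(1)=5; μ^(2)=4; μ^(3)=3; μ^(4)=0; μ^(5)=-13/5; μ^(6)=-3

((0, 1, 0, 0, 0, 0); (0, 1, 1, 0, 0, 0); (0, 0, 1, 0, 0, 0); (1, 1, 1, 1, 0, 0); (1, 1, 1, 1, 1, 0); (0, 0, 0, 0, 0, 1))


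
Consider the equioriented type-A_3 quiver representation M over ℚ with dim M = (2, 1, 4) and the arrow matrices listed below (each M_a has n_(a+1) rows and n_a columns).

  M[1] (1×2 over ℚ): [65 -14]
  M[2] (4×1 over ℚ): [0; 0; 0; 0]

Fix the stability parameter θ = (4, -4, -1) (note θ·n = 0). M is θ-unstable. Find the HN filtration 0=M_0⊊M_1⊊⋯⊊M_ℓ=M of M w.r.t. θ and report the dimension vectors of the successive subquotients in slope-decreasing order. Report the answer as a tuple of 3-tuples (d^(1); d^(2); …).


Barcode: M ≅ I[1,1], I[1,2], I[3,3]^4. HN layers by μ_θ (3 steps, strictly decreasing):
  μ^(1)=4; μ^(2)=0; μ^(3)=-1

((1, 0, 0); (1, 1, 0); (0, 0, 4))


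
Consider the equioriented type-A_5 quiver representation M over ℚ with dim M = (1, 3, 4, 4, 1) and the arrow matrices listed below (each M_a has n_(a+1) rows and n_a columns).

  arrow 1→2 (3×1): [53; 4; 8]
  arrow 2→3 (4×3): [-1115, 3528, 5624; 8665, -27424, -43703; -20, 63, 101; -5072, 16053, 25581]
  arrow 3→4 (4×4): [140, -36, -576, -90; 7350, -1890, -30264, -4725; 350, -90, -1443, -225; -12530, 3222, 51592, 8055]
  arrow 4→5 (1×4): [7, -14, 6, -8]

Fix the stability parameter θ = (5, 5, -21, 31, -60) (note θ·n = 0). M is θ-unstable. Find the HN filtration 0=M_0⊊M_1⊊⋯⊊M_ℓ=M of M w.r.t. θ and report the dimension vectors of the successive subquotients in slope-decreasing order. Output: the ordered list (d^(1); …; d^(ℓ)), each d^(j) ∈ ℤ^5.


Barcode: M ≅ I[1,3], I[2,3], I[2,5], I[3,4], I[4,4]^2. HN layers by μ_θ (5 steps, strictly decreasing):
  μ^(1)=31; μ^(2)=-11/3; μ^(3)=-8; μ^(4)=-45/4; μ^(5)=-21

((0, 0, 0, 3, 0); (1, 1, 1, 0, 0); (0, 1, 1, 0, 0); (0, 1, 1, 1, 1); (0, 0, 1, 0, 0))


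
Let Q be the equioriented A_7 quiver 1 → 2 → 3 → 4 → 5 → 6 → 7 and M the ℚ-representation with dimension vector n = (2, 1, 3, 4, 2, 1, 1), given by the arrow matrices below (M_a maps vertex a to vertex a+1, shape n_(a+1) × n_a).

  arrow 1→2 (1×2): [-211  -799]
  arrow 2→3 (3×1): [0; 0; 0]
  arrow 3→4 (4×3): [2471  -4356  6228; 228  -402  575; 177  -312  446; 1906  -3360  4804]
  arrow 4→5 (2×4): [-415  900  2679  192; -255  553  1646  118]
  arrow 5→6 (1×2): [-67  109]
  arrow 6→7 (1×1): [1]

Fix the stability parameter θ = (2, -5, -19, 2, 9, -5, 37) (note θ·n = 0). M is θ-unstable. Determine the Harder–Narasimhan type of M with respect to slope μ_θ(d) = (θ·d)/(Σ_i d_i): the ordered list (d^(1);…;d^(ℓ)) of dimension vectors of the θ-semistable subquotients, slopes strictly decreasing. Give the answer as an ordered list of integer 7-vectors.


Via rank(M_{q-1}∘⋯∘M_p): M ≅ I[1,1], I[1,2], I[3,3], I[3,5], I[3,7], I[4,4]^2.
μ_θ-semistable layers: μ^(1)=37; μ^(2)=9; μ^(3)=2; μ^(4)=-3/2; μ^(5)=-19

((0, 0, 0, 0, 0, 0, 1); (0, 0, 0, 0, 1, 0, 0); (1, 0, 0, 4, 1, 1, 0); (1, 1, 0, 0, 0, 0, 0); (0, 0, 3, 0, 0, 0, 0))


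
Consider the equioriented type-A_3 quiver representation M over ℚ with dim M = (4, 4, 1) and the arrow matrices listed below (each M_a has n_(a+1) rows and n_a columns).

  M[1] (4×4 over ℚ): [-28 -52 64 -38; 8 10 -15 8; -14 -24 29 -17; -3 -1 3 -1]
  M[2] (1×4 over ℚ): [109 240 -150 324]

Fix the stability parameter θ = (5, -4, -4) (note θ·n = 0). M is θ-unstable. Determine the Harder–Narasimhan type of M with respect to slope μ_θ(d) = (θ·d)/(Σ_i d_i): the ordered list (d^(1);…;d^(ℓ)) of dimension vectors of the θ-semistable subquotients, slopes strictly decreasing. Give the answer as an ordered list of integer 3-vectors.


Interval decomposition of M: I[1,1], I[1,2]^2, I[1,3], I[2,2].
HN type (ℓ=4): μ^(1)=5; μ^(2)=1/2; μ^(3)=-1; μ^(4)=-4

((1, 0, 0); (2, 2, 0); (1, 1, 1); (0, 1, 0))


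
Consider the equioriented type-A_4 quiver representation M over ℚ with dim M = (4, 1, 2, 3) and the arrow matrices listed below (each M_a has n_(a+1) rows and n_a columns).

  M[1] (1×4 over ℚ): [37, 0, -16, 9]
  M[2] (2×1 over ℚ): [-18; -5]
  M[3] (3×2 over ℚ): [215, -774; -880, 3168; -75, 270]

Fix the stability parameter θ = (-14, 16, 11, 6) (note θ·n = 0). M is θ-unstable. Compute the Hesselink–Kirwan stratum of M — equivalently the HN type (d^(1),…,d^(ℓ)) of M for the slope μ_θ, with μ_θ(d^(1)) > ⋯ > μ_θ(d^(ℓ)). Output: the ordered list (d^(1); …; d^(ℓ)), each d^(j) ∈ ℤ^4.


Interval decomposition of M: I[1,1]^3, I[1,3], I[3,4], I[4,4]^2.
HN type (ℓ=4): μ^(1)=27/2; μ^(2)=17/2; μ^(3)=6; μ^(4)=-14

((0, 1, 1, 0); (0, 0, 1, 1); (0, 0, 0, 2); (4, 0, 0, 0))


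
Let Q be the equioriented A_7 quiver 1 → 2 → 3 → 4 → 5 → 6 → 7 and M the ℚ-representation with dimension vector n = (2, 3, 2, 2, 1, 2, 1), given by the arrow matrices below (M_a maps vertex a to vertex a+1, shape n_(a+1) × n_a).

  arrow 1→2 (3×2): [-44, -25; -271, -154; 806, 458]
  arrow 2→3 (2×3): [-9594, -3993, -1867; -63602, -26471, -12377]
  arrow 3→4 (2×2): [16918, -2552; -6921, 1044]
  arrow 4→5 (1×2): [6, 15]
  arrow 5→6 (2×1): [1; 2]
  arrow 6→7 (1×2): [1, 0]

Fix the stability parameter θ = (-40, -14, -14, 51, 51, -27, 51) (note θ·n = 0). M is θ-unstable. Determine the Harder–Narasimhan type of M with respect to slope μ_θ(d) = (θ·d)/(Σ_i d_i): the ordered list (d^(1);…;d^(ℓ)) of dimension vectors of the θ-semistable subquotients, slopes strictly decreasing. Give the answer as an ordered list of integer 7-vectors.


Via rank(M_{q-1}∘⋯∘M_p): M ≅ I[1,3], I[1,7], I[2,2], I[4,4], I[6,6].
μ_θ-semistable layers: μ^(1)=51; μ^(2)=25; μ^(3)=-14; μ^(4)=-27; μ^(5)=-40

((0, 0, 0, 1, 0, 0, 1); (0, 0, 0, 1, 1, 1, 0); (0, 3, 2, 0, 0, 0, 0); (0, 0, 0, 0, 0, 1, 0); (2, 0, 0, 0, 0, 0, 0))


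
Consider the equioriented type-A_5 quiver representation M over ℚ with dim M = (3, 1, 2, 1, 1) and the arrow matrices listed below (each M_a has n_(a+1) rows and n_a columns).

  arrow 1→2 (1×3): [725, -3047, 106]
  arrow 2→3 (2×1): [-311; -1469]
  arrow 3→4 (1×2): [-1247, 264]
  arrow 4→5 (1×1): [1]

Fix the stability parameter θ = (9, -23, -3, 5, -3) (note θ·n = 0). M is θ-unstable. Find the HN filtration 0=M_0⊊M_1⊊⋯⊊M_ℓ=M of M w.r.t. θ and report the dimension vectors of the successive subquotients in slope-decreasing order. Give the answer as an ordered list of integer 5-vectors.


Via rank(M_{q-1}∘⋯∘M_p): M ≅ I[1,1]^2, I[1,5], I[3,3].
μ_θ-semistable layers: μ^(1)=9; μ^(2)=1; μ^(3)=-3; μ^(4)=-7

((2, 0, 0, 0, 0); (0, 0, 0, 1, 1); (0, 0, 2, 0, 0); (1, 1, 0, 0, 0))


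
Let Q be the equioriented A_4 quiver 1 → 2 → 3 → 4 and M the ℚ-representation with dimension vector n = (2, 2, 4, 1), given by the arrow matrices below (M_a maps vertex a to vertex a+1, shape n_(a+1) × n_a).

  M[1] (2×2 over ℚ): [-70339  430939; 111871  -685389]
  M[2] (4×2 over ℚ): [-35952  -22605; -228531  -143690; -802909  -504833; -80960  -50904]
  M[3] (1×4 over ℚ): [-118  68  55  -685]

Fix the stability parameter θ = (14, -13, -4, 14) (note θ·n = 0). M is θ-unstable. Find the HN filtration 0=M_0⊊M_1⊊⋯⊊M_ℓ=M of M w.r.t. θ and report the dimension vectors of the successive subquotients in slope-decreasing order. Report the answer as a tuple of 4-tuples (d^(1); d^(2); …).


Barcode: M ≅ I[1,3], I[1,4], I[3,3]^2. HN layers by μ_θ (3 steps, strictly decreasing):
  μ^(1)=14; μ^(2)=-1; μ^(3)=-4

((0, 0, 0, 1); (2, 2, 2, 0); (0, 0, 2, 0))


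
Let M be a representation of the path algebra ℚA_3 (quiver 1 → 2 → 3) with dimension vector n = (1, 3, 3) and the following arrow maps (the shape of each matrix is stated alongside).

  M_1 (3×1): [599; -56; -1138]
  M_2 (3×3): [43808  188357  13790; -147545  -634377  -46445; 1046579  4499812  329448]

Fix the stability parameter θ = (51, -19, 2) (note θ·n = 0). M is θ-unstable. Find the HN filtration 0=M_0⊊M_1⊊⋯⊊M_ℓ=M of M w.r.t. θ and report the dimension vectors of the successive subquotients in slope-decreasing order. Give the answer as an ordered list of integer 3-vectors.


Barcode: M ≅ I[1,3], I[2,3]^2. HN layers by μ_θ (3 steps, strictly decreasing):
  μ^(1)=34/3; μ^(2)=2; μ^(3)=-19

((1, 1, 1); (0, 0, 2); (0, 2, 0))


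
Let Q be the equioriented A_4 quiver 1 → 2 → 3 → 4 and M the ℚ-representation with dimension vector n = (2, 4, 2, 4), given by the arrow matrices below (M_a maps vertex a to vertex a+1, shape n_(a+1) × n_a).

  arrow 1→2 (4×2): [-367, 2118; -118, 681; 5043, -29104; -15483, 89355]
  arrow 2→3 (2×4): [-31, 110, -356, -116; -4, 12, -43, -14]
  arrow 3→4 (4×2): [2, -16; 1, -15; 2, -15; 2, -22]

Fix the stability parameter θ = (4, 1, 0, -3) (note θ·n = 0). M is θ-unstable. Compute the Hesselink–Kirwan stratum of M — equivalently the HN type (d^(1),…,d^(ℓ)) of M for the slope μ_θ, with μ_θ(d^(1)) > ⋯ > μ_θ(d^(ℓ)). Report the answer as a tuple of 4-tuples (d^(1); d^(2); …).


Via rank(M_{q-1}∘⋯∘M_p): M ≅ I[1,4]^2, I[2,2]^2, I[4,4]^2.
μ_θ-semistable layers: μ^(1)=1; μ^(2)=1/2; μ^(3)=-3

((0, 2, 0, 0); (2, 2, 2, 2); (0, 0, 0, 2))


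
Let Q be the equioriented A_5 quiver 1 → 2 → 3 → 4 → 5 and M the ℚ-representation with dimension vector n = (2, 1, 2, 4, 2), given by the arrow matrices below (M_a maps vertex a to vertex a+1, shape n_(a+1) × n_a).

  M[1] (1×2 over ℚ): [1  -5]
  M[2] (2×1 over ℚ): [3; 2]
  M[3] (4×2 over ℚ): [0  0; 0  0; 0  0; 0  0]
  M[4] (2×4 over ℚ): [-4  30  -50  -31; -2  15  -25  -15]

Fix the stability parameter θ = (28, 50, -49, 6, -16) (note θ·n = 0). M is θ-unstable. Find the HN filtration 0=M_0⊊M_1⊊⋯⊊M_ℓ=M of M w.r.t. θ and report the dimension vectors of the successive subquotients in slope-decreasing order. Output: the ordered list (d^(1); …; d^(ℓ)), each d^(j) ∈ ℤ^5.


Interval decomposition of M: I[1,1], I[1,3], I[3,3], I[4,4]^2, I[4,5]^2.
HN type (ℓ=5): μ^(1)=28; μ^(2)=29/3; μ^(3)=6; μ^(4)=-5; μ^(5)=-49

((1, 0, 0, 0, 0); (1, 1, 1, 0, 0); (0, 0, 0, 2, 0); (0, 0, 0, 2, 2); (0, 0, 1, 0, 0))


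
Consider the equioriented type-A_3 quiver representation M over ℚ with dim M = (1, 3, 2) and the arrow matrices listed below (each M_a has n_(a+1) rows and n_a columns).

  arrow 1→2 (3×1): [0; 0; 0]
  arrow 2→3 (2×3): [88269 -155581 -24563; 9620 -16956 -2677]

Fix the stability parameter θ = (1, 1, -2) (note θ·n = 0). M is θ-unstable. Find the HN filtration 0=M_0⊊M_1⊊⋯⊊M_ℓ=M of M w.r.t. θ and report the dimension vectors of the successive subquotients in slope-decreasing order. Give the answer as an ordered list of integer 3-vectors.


Barcode: M ≅ I[1,1], I[2,2], I[2,3]^2. HN layers by μ_θ (2 steps, strictly decreasing):
  μ^(1)=1; μ^(2)=-1/2

((1, 1, 0); (0, 2, 2))


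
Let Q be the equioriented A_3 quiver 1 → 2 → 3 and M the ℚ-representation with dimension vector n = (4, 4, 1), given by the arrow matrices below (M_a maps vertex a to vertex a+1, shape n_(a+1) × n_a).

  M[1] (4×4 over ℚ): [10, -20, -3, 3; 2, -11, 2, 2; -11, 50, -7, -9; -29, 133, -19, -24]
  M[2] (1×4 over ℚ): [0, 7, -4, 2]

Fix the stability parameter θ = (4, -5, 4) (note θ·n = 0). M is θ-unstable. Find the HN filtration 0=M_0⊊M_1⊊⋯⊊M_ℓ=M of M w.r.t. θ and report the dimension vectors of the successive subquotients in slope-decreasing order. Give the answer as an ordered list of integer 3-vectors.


Via rank(M_{q-1}∘⋯∘M_p): M ≅ I[1,2]^3, I[1,3].
μ_θ-semistable layers: μ^(1)=4; μ^(2)=-1/2

((0, 0, 1); (4, 4, 0))


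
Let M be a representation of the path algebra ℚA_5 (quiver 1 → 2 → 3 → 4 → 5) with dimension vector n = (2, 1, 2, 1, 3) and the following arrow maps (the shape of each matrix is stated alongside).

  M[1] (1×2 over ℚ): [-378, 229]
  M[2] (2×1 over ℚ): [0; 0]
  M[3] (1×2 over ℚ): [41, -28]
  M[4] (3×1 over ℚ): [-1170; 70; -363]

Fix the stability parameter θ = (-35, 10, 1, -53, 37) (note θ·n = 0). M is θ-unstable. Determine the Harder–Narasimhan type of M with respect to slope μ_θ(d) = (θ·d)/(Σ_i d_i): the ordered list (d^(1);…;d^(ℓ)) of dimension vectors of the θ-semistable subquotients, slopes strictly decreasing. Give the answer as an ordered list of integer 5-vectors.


Via rank(M_{q-1}∘⋯∘M_p): M ≅ I[1,1], I[1,2], I[3,3], I[3,5], I[5,5]^2.
μ_θ-semistable layers: μ^(1)=37; μ^(2)=10; μ^(3)=1; μ^(4)=-26; μ^(5)=-35

((0, 0, 0, 0, 3); (0, 1, 0, 0, 0); (0, 0, 1, 0, 0); (0, 0, 1, 1, 0); (2, 0, 0, 0, 0))


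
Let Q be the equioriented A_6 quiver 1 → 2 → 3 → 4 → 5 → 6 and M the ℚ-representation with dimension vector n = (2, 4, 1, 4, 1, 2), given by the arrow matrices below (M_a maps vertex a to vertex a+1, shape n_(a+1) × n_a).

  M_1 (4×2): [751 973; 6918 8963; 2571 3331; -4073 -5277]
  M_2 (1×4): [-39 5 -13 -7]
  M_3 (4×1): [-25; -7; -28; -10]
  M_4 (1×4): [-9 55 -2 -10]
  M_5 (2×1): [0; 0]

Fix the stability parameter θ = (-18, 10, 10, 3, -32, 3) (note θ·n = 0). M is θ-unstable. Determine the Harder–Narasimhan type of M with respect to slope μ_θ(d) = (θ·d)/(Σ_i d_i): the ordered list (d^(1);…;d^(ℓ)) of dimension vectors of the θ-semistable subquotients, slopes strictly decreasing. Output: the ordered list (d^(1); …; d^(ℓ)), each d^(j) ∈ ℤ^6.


Interval decomposition of M: I[1,2], I[1,5], I[2,2]^2, I[4,4]^3, I[6,6]^2.
HN type (ℓ=4): μ^(1)=10; μ^(2)=3; μ^(3)=-9/4; μ^(4)=-18

((0, 3, 0, 0, 0, 0); (0, 0, 0, 3, 0, 2); (0, 1, 1, 1, 1, 0); (2, 0, 0, 0, 0, 0))


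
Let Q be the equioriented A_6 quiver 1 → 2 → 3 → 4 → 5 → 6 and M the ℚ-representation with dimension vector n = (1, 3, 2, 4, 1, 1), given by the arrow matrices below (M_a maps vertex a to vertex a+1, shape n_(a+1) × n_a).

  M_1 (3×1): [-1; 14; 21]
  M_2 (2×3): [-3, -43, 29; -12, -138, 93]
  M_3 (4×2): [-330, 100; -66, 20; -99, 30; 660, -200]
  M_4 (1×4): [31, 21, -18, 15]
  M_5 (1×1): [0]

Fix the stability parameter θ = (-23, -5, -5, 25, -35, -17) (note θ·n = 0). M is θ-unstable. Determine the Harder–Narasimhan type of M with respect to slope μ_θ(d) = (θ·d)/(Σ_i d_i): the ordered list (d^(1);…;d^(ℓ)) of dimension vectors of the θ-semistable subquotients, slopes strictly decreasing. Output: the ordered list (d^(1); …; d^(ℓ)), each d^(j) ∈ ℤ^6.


Via rank(M_{q-1}∘⋯∘M_p): M ≅ I[1,3], I[2,2], I[2,5], I[4,4]^3, I[6,6].
μ_θ-semistable layers: μ^(1)=25; μ^(2)=-5; μ^(3)=-17; μ^(4)=-23

((0, 0, 0, 3, 0, 0); (0, 3, 2, 1, 1, 0); (0, 0, 0, 0, 0, 1); (1, 0, 0, 0, 0, 0))


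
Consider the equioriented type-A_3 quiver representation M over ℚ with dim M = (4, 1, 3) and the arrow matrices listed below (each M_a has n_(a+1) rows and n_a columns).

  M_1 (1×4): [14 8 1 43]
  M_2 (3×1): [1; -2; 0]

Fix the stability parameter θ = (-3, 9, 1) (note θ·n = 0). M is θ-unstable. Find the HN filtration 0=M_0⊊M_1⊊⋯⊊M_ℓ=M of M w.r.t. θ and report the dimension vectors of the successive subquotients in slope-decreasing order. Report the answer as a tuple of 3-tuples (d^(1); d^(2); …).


Via rank(M_{q-1}∘⋯∘M_p): M ≅ I[1,1]^3, I[1,3], I[3,3]^2.
μ_θ-semistable layers: μ^(1)=5; μ^(2)=1; μ^(3)=-3

((0, 1, 1); (0, 0, 2); (4, 0, 0))


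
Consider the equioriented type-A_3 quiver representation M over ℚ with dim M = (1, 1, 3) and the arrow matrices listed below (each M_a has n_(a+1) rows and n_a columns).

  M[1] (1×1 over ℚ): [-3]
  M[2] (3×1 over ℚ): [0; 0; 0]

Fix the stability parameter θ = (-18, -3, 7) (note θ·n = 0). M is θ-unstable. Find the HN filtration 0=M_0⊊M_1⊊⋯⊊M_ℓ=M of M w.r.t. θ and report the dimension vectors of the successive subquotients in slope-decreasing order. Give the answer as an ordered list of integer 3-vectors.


Barcode: M ≅ I[1,2], I[3,3]^3. HN layers by μ_θ (3 steps, strictly decreasing):
  μ^(1)=7; μ^(2)=-3; μ^(3)=-18

((0, 0, 3); (0, 1, 0); (1, 0, 0))


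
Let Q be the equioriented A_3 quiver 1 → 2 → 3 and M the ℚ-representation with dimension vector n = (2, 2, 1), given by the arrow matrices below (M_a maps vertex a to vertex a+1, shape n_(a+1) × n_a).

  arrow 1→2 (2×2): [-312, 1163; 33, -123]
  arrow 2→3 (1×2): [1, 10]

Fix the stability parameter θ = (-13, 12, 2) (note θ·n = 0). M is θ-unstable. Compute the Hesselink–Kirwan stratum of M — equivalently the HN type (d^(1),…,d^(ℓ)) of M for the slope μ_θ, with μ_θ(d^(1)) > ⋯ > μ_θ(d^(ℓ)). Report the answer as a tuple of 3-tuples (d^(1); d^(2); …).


Barcode: M ≅ I[1,2], I[1,3]. HN layers by μ_θ (3 steps, strictly decreasing):
  μ^(1)=12; μ^(2)=7; μ^(3)=-13

((0, 1, 0); (0, 1, 1); (2, 0, 0))


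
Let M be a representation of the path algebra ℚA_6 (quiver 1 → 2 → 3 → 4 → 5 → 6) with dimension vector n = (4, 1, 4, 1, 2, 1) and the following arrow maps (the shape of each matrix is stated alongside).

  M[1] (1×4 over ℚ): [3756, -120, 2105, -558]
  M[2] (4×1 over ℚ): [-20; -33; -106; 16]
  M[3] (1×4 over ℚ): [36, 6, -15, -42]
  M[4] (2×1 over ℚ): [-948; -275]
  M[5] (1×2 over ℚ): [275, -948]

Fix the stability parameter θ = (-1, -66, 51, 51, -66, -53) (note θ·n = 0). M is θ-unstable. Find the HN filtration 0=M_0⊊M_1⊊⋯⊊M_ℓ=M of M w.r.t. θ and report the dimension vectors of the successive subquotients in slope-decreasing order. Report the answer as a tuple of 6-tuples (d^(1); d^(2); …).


Barcode: M ≅ I[1,1]^3, I[1,3], I[3,3]^2, I[3,5], I[5,6]. HN layers by μ_θ (6 steps, strictly decreasing):
  μ^(1)=51; μ^(2)=12; μ^(3)=-1; μ^(4)=-67/2; μ^(5)=-53; μ^(6)=-66

((0, 0, 3, 0, 0, 0); (0, 0, 1, 1, 1, 0); (3, 0, 0, 0, 0, 0); (1, 1, 0, 0, 0, 0); (0, 0, 0, 0, 0, 1); (0, 0, 0, 0, 1, 0))


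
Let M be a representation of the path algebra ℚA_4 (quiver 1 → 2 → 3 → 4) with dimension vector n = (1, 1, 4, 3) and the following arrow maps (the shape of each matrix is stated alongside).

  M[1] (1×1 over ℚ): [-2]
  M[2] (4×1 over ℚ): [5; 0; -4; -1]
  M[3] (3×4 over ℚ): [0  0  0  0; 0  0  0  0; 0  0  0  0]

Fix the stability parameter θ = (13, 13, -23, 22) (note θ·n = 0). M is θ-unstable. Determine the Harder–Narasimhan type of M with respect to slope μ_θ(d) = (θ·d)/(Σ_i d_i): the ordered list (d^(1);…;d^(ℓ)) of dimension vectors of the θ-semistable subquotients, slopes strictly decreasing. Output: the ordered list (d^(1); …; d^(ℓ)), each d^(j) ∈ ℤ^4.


Via rank(M_{q-1}∘⋯∘M_p): M ≅ I[1,3], I[3,3]^3, I[4,4]^3.
μ_θ-semistable layers: μ^(1)=22; μ^(2)=1; μ^(3)=-23

((0, 0, 0, 3); (1, 1, 1, 0); (0, 0, 3, 0))


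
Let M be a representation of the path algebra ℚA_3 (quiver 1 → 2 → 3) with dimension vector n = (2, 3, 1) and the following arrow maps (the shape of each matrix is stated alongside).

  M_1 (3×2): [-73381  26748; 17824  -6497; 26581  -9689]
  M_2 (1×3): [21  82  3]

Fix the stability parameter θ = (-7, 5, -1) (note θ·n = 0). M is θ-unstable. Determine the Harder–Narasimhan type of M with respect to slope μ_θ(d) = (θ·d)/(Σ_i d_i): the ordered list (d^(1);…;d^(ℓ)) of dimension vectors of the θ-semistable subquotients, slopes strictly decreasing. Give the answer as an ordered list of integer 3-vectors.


Interval decomposition of M: I[1,2], I[1,3], I[2,2].
HN type (ℓ=3): μ^(1)=5; μ^(2)=2; μ^(3)=-7

((0, 2, 0); (0, 1, 1); (2, 0, 0))


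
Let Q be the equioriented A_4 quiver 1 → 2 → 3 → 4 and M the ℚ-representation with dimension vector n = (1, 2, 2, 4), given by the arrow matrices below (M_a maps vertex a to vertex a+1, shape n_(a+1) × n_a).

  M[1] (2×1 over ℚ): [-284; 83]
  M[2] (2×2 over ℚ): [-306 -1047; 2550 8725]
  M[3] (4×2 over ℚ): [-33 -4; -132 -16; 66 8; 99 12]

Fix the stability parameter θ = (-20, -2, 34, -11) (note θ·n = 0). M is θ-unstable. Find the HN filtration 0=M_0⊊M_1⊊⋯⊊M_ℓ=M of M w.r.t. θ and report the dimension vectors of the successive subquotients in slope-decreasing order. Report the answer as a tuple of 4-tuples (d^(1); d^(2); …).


Via rank(M_{q-1}∘⋯∘M_p): M ≅ I[1,4], I[2,2], I[3,3], I[4,4]^3.
μ_θ-semistable layers: μ^(1)=34; μ^(2)=23/2; μ^(3)=-2; μ^(4)=-11; μ^(5)=-20

((0, 0, 1, 0); (0, 0, 1, 1); (0, 2, 0, 0); (0, 0, 0, 3); (1, 0, 0, 0))


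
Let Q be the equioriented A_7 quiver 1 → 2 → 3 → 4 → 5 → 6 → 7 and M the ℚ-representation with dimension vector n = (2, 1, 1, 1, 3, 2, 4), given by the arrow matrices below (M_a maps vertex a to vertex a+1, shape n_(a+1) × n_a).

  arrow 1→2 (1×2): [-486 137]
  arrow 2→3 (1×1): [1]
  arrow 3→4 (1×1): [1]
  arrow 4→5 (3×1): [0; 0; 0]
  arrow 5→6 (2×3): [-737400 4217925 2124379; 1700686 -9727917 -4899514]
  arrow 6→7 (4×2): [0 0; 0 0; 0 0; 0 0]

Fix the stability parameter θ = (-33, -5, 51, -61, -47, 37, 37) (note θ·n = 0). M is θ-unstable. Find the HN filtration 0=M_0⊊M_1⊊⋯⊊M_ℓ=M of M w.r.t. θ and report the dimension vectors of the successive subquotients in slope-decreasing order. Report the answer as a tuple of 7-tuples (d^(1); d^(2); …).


Interval decomposition of M: I[1,1], I[1,4], I[5,5], I[5,6]^2, I[7,7]^4.
HN type (ℓ=4): μ^(1)=37; μ^(2)=-5; μ^(3)=-33; μ^(4)=-47

((0, 0, 0, 0, 0, 2, 4); (0, 1, 1, 1, 0, 0, 0); (2, 0, 0, 0, 0, 0, 0); (0, 0, 0, 0, 3, 0, 0))


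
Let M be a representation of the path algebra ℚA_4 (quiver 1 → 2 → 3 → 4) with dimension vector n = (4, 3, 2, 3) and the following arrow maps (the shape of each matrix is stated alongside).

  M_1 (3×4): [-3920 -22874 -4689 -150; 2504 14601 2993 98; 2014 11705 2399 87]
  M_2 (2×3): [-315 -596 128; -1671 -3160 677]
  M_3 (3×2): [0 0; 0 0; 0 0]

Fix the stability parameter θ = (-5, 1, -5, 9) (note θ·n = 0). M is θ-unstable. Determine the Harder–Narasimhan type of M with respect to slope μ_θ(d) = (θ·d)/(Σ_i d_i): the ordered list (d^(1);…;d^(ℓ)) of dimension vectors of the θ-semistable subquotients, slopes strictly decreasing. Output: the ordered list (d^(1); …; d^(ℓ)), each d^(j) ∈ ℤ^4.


Barcode: M ≅ I[1,1], I[1,2], I[1,3]^2, I[4,4]^3. HN layers by μ_θ (4 steps, strictly decreasing):
  μ^(1)=9; μ^(2)=1; μ^(3)=-2; μ^(4)=-5

((0, 0, 0, 3); (0, 1, 0, 0); (0, 2, 2, 0); (4, 0, 0, 0))


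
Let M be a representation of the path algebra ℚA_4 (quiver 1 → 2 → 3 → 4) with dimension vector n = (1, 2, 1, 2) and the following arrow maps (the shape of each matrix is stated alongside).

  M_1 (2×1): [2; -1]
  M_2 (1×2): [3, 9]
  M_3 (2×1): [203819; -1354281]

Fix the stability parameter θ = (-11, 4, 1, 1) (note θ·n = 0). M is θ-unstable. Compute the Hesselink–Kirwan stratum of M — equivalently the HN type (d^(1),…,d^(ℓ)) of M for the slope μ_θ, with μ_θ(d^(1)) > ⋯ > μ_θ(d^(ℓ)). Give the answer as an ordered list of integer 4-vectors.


Interval decomposition of M: I[1,4], I[2,2], I[4,4].
HN type (ℓ=4): μ^(1)=4; μ^(2)=2; μ^(3)=1; μ^(4)=-11

((0, 1, 0, 0); (0, 1, 1, 1); (0, 0, 0, 1); (1, 0, 0, 0))


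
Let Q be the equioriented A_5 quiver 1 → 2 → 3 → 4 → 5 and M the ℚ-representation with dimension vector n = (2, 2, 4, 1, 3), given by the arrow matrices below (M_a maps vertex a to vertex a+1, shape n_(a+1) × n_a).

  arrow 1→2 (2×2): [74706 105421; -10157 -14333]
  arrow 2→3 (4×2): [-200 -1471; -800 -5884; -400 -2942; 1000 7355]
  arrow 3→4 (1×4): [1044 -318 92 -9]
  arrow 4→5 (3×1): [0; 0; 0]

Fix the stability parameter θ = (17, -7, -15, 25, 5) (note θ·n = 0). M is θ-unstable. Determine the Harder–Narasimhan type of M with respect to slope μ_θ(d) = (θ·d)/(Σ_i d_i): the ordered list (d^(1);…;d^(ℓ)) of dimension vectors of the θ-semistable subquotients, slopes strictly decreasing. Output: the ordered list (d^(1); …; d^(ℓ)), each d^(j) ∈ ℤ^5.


Interval decomposition of M: I[1,2], I[1,4], I[3,3]^3, I[5,5]^3.
HN type (ℓ=4): μ^(1)=25; μ^(2)=5; μ^(3)=-5/3; μ^(4)=-15

((0, 0, 0, 1, 0); (1, 1, 0, 0, 3); (1, 1, 1, 0, 0); (0, 0, 3, 0, 0))


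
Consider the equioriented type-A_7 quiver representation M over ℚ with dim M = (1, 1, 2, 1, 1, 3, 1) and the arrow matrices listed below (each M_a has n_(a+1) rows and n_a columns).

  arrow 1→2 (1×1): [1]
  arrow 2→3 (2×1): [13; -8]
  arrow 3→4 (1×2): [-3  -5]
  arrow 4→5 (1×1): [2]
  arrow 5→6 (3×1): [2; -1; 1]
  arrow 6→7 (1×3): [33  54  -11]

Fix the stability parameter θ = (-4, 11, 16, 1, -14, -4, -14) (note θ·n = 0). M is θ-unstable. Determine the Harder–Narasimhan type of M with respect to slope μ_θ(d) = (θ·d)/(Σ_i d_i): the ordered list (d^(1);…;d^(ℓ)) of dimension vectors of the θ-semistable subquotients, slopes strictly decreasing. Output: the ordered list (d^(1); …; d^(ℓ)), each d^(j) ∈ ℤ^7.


Barcode: M ≅ I[1,7], I[3,3], I[6,6]^2. HN layers by μ_θ (3 steps, strictly decreasing):
  μ^(1)=16; μ^(2)=-2/3; μ^(3)=-4

((0, 0, 1, 0, 0, 0, 0); (0, 1, 1, 1, 1, 1, 1); (1, 0, 0, 0, 0, 2, 0))


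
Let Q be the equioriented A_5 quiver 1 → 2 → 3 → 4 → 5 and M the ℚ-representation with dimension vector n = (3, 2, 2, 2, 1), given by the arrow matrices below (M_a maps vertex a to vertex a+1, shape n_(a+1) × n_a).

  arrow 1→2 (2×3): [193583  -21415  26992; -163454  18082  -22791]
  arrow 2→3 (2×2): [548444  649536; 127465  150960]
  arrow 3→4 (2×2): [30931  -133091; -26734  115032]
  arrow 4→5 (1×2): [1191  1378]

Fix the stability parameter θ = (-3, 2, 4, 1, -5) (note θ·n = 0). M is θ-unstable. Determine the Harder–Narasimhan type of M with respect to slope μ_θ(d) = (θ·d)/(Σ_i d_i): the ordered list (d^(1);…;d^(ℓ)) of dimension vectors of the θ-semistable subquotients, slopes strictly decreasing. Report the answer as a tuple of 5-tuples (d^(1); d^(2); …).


Barcode: M ≅ I[1,1], I[1,2], I[1,5], I[3,4]. HN layers by μ_θ (4 steps, strictly decreasing):
  μ^(1)=5/2; μ^(2)=2; μ^(3)=1/2; μ^(4)=-3

((0, 0, 1, 1, 0); (0, 1, 0, 0, 0); (0, 1, 1, 1, 1); (3, 0, 0, 0, 0))


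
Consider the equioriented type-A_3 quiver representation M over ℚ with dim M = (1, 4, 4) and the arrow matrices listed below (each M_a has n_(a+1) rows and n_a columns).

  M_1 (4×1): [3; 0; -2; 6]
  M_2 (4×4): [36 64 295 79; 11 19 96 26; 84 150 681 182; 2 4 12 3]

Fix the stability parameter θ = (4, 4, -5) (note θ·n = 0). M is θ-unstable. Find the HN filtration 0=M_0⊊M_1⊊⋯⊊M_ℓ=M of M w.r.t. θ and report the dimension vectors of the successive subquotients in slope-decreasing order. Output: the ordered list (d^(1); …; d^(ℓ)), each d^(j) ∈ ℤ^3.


Interval decomposition of M: I[1,3], I[2,2], I[2,3]^2, I[3,3].
HN type (ℓ=4): μ^(1)=4; μ^(2)=1; μ^(3)=-1/2; μ^(4)=-5

((0, 1, 0); (1, 1, 1); (0, 2, 2); (0, 0, 1))


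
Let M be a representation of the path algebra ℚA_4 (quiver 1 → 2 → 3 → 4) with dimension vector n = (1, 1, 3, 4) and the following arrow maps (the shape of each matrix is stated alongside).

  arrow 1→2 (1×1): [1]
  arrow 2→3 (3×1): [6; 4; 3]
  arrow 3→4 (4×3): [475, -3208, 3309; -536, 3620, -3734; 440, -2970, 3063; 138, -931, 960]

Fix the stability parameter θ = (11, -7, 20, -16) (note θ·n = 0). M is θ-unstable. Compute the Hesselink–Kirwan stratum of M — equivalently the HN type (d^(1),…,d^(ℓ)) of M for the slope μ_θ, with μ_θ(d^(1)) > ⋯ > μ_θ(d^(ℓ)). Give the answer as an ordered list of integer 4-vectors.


Barcode: M ≅ I[1,4], I[3,4]^2, I[4,4]. HN layers by μ_θ (2 steps, strictly decreasing):
  μ^(1)=2; μ^(2)=-16

((1, 1, 3, 3); (0, 0, 0, 1))


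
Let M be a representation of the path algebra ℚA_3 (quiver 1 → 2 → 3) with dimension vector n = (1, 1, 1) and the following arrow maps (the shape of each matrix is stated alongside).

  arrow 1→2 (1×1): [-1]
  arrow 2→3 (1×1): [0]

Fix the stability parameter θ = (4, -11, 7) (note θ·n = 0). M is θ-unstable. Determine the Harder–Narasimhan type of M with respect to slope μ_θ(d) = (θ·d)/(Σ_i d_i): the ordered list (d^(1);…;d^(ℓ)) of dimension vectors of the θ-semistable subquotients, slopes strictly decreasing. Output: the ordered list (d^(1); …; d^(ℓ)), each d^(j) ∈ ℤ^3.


Interval decomposition of M: I[1,2], I[3,3].
HN type (ℓ=2): μ^(1)=7; μ^(2)=-7/2

((0, 0, 1); (1, 1, 0))


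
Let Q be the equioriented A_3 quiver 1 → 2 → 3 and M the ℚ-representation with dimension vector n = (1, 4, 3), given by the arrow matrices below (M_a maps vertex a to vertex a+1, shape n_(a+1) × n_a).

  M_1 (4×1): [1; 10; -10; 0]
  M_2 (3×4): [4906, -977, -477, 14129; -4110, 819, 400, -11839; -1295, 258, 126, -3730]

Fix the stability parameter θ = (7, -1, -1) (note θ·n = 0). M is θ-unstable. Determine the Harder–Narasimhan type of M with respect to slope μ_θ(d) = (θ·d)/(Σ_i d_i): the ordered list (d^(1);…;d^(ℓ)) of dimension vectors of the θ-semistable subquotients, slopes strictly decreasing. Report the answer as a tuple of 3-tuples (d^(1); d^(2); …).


Barcode: M ≅ I[1,3], I[2,2], I[2,3]^2. HN layers by μ_θ (2 steps, strictly decreasing):
  μ^(1)=5/3; μ^(2)=-1

((1, 1, 1); (0, 3, 2))


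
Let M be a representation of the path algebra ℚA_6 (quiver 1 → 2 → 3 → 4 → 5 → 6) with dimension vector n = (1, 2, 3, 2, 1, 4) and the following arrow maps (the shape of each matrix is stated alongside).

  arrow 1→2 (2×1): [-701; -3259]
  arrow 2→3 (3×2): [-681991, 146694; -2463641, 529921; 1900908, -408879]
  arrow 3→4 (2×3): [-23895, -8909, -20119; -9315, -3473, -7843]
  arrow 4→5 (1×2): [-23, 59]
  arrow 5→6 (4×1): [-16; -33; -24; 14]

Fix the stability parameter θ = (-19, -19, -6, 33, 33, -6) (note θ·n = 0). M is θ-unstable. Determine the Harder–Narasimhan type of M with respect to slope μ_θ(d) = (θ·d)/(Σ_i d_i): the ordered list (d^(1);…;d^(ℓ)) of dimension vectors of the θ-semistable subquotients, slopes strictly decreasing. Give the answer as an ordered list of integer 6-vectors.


Barcode: M ≅ I[1,3], I[2,4], I[3,3], I[4,6], I[6,6]^3. HN layers by μ_θ (4 steps, strictly decreasing):
  μ^(1)=33; μ^(2)=20; μ^(3)=-6; μ^(4)=-19

((0, 0, 0, 1, 0, 0); (0, 0, 0, 1, 1, 1); (0, 0, 3, 0, 0, 3); (1, 2, 0, 0, 0, 0))


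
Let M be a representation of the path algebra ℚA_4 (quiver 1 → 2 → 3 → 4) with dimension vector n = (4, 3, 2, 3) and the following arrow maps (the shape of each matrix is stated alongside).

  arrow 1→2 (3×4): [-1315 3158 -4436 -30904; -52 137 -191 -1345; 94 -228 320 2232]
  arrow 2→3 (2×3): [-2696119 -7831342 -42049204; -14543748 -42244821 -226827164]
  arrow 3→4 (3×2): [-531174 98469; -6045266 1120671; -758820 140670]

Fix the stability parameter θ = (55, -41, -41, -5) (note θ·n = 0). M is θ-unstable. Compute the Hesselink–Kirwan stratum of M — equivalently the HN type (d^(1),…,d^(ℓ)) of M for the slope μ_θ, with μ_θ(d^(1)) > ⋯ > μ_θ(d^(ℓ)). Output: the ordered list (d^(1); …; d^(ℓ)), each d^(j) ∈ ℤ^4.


Interval decomposition of M: I[1,1]^2, I[1,3], I[1,4], I[2,2], I[4,4]^2.
HN type (ℓ=4): μ^(1)=55; μ^(2)=-5; μ^(3)=-9; μ^(4)=-41

((2, 0, 0, 0); (0, 0, 0, 3); (2, 2, 2, 0); (0, 1, 0, 0))


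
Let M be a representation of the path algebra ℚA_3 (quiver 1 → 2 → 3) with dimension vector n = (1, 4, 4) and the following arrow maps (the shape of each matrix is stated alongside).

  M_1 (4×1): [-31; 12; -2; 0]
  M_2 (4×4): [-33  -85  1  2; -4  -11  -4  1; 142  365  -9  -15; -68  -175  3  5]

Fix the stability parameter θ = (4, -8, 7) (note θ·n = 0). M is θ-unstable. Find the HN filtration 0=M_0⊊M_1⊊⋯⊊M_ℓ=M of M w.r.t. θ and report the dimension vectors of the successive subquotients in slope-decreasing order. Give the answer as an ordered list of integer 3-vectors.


Via rank(M_{q-1}∘⋯∘M_p): M ≅ I[1,3], I[2,3]^3.
μ_θ-semistable layers: μ^(1)=7; μ^(2)=-2; μ^(3)=-8

((0, 0, 4); (1, 1, 0); (0, 3, 0))


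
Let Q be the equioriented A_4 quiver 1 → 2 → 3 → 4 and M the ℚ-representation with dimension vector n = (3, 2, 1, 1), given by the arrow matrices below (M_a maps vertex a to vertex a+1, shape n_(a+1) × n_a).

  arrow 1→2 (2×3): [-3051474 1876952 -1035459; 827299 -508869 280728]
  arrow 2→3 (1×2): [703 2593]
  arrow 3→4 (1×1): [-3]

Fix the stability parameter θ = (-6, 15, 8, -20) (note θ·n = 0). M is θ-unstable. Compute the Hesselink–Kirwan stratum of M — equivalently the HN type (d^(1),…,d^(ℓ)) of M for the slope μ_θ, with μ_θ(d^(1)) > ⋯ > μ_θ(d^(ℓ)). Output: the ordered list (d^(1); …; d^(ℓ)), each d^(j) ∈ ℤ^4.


Barcode: M ≅ I[1,1], I[1,2], I[1,4]. HN layers by μ_θ (3 steps, strictly decreasing):
  μ^(1)=15; μ^(2)=1; μ^(3)=-6

((0, 1, 0, 0); (0, 1, 1, 1); (3, 0, 0, 0))


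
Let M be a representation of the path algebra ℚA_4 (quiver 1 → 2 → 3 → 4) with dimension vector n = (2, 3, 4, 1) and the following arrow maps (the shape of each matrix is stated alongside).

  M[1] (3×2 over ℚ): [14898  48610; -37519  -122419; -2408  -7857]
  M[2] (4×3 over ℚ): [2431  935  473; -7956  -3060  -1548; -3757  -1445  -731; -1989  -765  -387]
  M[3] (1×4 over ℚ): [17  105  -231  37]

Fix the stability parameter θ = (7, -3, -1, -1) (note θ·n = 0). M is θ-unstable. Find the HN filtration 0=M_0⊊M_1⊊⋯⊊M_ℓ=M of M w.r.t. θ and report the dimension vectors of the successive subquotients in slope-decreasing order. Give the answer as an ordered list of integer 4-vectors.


Barcode: M ≅ I[1,2], I[1,4], I[2,2], I[3,3]^3. HN layers by μ_θ (4 steps, strictly decreasing):
  μ^(1)=2; μ^(2)=1/2; μ^(3)=-1; μ^(4)=-3

((1, 1, 0, 0); (1, 1, 1, 1); (0, 0, 3, 0); (0, 1, 0, 0))


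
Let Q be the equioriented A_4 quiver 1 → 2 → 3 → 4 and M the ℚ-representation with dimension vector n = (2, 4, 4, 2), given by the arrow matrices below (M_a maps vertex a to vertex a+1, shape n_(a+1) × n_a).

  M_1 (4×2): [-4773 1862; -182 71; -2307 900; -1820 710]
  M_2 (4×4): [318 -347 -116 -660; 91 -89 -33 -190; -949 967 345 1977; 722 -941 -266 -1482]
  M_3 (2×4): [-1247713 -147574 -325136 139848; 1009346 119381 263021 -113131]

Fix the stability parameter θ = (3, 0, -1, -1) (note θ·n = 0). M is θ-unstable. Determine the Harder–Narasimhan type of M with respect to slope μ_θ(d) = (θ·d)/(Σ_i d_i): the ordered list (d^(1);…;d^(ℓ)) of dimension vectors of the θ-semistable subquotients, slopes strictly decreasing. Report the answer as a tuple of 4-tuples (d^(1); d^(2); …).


Interval decomposition of M: I[1,3], I[1,4], I[2,3], I[2,4].
HN type (ℓ=4): μ^(1)=2/3; μ^(2)=1/4; μ^(3)=-1/2; μ^(4)=-2/3

((1, 1, 1, 0); (1, 1, 1, 1); (0, 1, 1, 0); (0, 1, 1, 1))


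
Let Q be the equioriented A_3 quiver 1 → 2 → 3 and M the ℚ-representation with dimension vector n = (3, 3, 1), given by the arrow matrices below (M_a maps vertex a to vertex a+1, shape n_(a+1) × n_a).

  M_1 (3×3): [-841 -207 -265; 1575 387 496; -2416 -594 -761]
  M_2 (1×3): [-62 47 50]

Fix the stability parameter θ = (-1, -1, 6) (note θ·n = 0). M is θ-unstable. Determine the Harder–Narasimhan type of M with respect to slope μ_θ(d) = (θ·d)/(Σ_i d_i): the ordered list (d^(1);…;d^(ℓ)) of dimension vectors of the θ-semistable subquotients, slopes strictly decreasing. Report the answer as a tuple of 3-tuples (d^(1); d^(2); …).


Barcode: M ≅ I[1,1], I[1,2], I[1,3], I[2,2]. HN layers by μ_θ (2 steps, strictly decreasing):
  μ^(1)=6; μ^(2)=-1

((0, 0, 1); (3, 3, 0))


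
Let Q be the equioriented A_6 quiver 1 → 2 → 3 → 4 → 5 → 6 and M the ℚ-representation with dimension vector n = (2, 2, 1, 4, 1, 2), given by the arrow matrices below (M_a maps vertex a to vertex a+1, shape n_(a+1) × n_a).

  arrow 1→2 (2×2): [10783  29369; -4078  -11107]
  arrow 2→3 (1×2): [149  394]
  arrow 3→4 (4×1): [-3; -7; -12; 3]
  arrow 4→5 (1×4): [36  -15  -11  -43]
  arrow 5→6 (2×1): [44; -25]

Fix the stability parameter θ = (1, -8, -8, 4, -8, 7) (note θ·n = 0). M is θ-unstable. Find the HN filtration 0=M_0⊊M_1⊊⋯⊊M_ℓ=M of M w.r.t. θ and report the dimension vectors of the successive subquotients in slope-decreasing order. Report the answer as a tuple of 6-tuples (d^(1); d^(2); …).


Interval decomposition of M: I[1,2], I[1,4], I[4,4]^2, I[4,6], I[6,6].
HN type (ℓ=5): μ^(1)=7; μ^(2)=4; μ^(3)=-2; μ^(4)=-7/2; μ^(5)=-5

((0, 0, 0, 0, 0, 2); (0, 0, 0, 3, 0, 0); (0, 0, 0, 1, 1, 0); (1, 1, 0, 0, 0, 0); (1, 1, 1, 0, 0, 0))
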